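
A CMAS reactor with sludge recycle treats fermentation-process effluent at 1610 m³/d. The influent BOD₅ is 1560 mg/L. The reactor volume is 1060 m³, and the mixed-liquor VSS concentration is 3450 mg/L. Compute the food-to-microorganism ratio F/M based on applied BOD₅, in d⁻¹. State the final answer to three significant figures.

F/M ≈ 0.687 d⁻¹

Food-to-microorganism ratio F/M = Q S₀ / (V X) = 1610 × 1560 / (1060 × 3450) = 0.6868 d⁻¹.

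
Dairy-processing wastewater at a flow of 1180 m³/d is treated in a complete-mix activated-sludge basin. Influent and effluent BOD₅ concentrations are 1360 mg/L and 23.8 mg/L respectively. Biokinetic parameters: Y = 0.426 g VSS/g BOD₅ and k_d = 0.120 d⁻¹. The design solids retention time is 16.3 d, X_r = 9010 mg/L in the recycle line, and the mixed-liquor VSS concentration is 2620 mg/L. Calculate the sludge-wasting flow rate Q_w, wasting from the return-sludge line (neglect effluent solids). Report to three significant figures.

Rearranging the biomass balance for a CMAS with decay, V = Y·Q·ΔS·θ_c / [X·(1+k_d θ_c)] = 0.426 × 1180 × (1360 − 23.8) × 16.3 / [2620 × (1 + 0.120 × 16.3)] = 1.09×10^7 / 7745 = 1414 m³.
θ_c = V·X/(Q_w·X_r) when wasting from the recycle, so Q_w = V·X/(θ_c·X_r) = 1414 × 2620 / (16.3 × 9010) = 25.22 m³/d.

Q_w ≈ 25.2 m³/d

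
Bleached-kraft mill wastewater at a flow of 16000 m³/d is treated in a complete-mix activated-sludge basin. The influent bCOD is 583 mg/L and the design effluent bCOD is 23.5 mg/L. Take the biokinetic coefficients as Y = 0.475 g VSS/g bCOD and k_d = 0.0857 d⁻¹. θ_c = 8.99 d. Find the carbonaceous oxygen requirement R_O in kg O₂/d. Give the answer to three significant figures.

R_O ≈ 5540 kg O₂/d

Correct the yield for decay: Y_obs = Y/(1 + k_d θ_c) = 0.475 / (1 + 0.0857 × 8.99) = 0.475 / 1.770 = 0.2683.
Substrate removed = Q·(S₀ − S) = 16000 m³/d × (583 − 23.5) g/m³ = 8.95×10^6 g/d = 8952 kg/d.
Biomass synthesised: P_X = Y_obs × 8952 = 2402 kg VSS/d.
R_O = Q·ΔS − 1.42 P_X = 8952 − 3411 = 5541 kg O₂/d.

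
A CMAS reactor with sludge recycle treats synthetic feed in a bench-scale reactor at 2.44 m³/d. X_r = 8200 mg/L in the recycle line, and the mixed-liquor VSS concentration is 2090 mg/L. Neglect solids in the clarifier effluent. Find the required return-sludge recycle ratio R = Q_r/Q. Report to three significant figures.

Mass balance around the secondary clarifier (neglecting effluent solids): R = X / (X_r − X) = 2090 / (8200 − 2090) = 0.3421.

R ≈ 0.342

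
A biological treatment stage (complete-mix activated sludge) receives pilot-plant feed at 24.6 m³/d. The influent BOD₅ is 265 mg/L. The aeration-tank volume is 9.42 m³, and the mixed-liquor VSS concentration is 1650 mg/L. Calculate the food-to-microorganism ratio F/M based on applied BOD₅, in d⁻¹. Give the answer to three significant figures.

F/M ≈ 0.419 d⁻¹

F/M = applied load / biomass = Q·S₀/(V·X) = 24.6 × 265 / (9.420 × 1650) = 0.4194 d⁻¹.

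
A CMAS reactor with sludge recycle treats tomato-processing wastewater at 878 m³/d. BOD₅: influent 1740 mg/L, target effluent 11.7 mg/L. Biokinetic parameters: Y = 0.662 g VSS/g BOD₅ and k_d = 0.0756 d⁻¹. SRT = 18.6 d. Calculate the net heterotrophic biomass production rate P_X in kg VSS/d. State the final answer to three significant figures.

P_X ≈ 417 kg VSS/d

Observed yield with endogenous decay: Y_obs = Y / (1 + k_d·θ_c) = 0.662 / (1 + 0.0756 × 18.6) = 0.662 / 2.406 = 0.2751 g VSS/g BOD₅.
ΔS = 1740 − 11.7 = 1728 mg/L, so the substrate removal rate is 878 × 1728/1000 = 1517 kg BOD₅/d.
P_X = Y_obs · Q(S₀ − S) = 0.2751 × 1517 = 417.5 kg VSS/d.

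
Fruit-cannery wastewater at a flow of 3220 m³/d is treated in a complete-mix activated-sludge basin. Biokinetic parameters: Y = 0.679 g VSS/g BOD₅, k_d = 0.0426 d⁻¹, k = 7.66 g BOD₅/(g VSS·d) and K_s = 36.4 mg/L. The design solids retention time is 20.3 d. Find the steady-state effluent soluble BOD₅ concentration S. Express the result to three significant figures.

From the Monod/SRT balance for a CMAS, S = K_s·(1+k_d θ_c)/[θ_c·(Y k − k_d) − 1] = 36.4 × (1 + 0.0426 × 20.3) / [20.3 × (0.679 × 7.66 − 0.0426) − 1] = 67.88 / 103.7 = 0.6544 mg/L.

S ≈ 0.654 mg/L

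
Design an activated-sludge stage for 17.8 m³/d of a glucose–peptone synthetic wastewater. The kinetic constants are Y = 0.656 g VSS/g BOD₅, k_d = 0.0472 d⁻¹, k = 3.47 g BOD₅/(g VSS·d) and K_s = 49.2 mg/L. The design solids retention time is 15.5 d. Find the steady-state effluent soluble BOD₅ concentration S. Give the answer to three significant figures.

From the Monod/SRT balance for a CMAS, S = K_s·(1+k_d θ_c)/[θ_c·(Y k − k_d) − 1] = 49.2 × (1 + 0.0472 × 15.5) / [15.5 × (0.656 × 3.47 − 0.0472) − 1] = 85.19 / 33.55 = 2.539 mg/L.

S ≈ 2.54 mg/L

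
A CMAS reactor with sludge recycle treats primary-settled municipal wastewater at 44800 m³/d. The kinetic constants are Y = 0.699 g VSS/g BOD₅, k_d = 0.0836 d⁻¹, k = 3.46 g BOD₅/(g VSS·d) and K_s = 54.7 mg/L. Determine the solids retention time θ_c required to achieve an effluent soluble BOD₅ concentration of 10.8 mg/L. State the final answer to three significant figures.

At the target effluent, Y k S/(K_s+S) = 0.699×3.46×10.8/65.50 = 0.3988 d⁻¹.
Then 1/θ_c = μ − k_d = 0.3988 − 0.0836 = 0.3152 d⁻¹, giving θ_c = 3.173 d.

θ_c ≈ 3.17 d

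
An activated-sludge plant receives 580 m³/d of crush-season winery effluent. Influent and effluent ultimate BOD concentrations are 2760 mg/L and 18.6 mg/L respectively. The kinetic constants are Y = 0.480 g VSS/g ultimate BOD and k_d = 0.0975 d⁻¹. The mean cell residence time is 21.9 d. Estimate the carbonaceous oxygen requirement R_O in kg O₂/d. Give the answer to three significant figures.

R_O ≈ 1240 kg O₂/d

Correct the yield for decay: Y_obs = Y/(1 + k_d θ_c) = 0.480 / (1 + 0.0975 × 21.9) = 0.480 / 3.135 = 0.1531.
Substrate removed = Q·(S₀ − S) = 580 m³/d × (2760 − 18.6) g/m³ = 1.59×10^6 g/d = 1590 kg/d.
Net sludge production P_X = 0.1531 × 1590 = 243.4 kg VSS/d.
Carbonaceous O₂ demand = substrate oxidised − cell-mass equivalent = 1590 − 1.42 × 243.4 = 1244 kg O₂/d.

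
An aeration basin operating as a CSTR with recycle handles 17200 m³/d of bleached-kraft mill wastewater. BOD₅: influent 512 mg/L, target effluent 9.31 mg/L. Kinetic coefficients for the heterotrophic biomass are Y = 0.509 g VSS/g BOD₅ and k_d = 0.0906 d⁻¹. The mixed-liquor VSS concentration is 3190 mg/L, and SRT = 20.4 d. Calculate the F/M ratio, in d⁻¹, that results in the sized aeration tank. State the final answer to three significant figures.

F/M ≈ 0.279 d⁻¹

Rearranging the biomass balance for a CMAS with decay, V = Y·Q·ΔS·θ_c / [X·(1+k_d θ_c)] = 0.509 × 17200 × (512 − 9.31) × 20.4 / [3190 × (1 + 0.0906 × 20.4)] = 8.98×10^7 / 9086 = 9881 m³.
F/M = applied load / biomass = Q·S₀/(V·X) = 17200 × 512 / (9881 × 3190) = 0.2794 d⁻¹.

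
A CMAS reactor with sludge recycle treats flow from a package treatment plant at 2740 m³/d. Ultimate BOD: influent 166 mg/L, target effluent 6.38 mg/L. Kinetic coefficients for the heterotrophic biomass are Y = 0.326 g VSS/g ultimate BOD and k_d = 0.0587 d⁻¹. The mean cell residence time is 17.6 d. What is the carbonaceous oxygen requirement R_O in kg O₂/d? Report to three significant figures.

Correct the yield for decay: Y_obs = Y/(1 + k_d θ_c) = 0.326 / (1 + 0.0587 × 17.6) = 0.326 / 2.033 = 0.1603.
ΔS = 166 − 6.38 = 159.6 mg/L, so the substrate removal rate is 2740 × 159.6/1000 = 437.4 kg ultimate BOD/d.
Biomass synthesised: P_X = Y_obs × 437.4 = 70.13 kg VSS/d.
R_O = Q·ΔS − 1.42 P_X = 437.4 − 99.58 = 337.8 kg O₂/d.

R_O ≈ 338 kg O₂/d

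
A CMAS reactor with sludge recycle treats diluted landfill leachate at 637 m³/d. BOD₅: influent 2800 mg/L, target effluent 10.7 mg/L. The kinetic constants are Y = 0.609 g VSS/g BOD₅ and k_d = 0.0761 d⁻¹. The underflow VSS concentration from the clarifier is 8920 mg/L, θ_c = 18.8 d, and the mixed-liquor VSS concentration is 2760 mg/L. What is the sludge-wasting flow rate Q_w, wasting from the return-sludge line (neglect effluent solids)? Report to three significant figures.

From the SRT design equation V = Y Q (S₀−S) θ_c / [X (1 + k_d θ_c)] = 0.609 × 637 × (2800 − 10.7) × 18.8 / [2760 × (1 + 0.0761 × 18.8)] = 2.03×10^7 / 6709 = 3032 m³.
Q_w = (V·X)/(θ_c X_r) = 3032 × 2760 / (18.8 × 8920) = 49.91 m³/d.

Q_w ≈ 49.9 m³/d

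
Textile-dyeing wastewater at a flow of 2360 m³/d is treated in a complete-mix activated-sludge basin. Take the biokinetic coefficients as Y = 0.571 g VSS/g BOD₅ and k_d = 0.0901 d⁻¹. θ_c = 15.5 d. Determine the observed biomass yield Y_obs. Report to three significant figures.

Y_obs ≈ 0.238 g VSS/g BOD₅

The observed yield is Y_obs = Y/(1 + k_d·θ_c) = 0.571 / (1 + 0.0901 × 15.5) = 0.571 / 2.397 = 0.2383 g VSS per g BOD₅ removed.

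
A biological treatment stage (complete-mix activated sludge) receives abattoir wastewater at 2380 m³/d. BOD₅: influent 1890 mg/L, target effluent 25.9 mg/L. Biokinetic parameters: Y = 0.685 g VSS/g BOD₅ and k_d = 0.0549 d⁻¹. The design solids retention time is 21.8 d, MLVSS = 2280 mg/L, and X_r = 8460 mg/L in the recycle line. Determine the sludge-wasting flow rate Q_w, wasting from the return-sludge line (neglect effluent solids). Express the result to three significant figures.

Steady-state biomass mass balance: V·X·(1 + k_d·θ_c) = Y·Q·(S₀ − S)·θ_c, so V = 0.685 × 2380 × (1890 − 25.9) × 21.8 / [2280 × (1 + 0.0549 × 21.8)] = 6.63×10^7 / 5009 = 13227 m³.
θ_c = V·X/(Q_w·X_r) when wasting from the recycle, so Q_w = V·X/(θ_c·X_r) = 13227 × 2280 / (21.8 × 8460) = 163.5 m³/d.

Q_w ≈ 164 m³/d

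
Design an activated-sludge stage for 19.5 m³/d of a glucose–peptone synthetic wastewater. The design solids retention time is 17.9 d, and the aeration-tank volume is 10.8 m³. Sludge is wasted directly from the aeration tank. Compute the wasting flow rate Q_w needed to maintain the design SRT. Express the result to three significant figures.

For wasting at MLVSS concentration, Q_w = V/θ_c = 10.80/17.9 = 0.6034 m³/d.

Q_w ≈ 0.603 m³/d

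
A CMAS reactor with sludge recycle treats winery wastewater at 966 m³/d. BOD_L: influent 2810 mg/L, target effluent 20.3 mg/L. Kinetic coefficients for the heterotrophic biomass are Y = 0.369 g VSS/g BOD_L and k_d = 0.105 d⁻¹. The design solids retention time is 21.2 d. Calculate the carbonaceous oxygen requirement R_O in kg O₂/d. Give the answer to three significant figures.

R_O ≈ 2260 kg O₂/d

The observed yield is Y_obs = Y/(1 + k_d·θ_c) = 0.369 / (1 + 0.105 × 21.2) = 0.369 / 3.226 = 0.1144 g VSS per g BOD_L removed.
Substrate removed = Q·(S₀ − S) = 966 m³/d × (2810 − 20.3) g/m³ = 2.69×10^6 g/d = 2695 kg/d.
P_X = Y_obs·Q·(S₀ − S) = 0.1144 × 2695 = 308.2 kg VSS/d.
R_O = Q·(S₀ − S) − 1.42·P_X = 2695 − 1.42 × 308.2 = 2257 kg O₂/d.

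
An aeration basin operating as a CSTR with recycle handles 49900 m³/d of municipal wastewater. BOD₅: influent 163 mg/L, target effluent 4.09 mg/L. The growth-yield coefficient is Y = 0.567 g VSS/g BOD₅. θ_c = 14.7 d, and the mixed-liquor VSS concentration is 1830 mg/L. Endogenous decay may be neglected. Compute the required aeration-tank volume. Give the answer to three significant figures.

V ≈ 36100 m³

With k_d = 0 the design equation reduces to V = Y Q (S₀−S) θ_c / X = 0.567 × 49900 × (163 − 4.09) × 14.7 / 1830 = 36116 m³.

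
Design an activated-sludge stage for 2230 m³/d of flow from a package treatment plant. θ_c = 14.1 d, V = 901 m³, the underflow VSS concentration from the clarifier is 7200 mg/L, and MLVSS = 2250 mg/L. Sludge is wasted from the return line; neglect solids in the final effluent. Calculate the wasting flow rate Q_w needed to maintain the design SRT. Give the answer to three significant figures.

Q_w ≈ 20.0 m³/d

Wasting from the return line (neglecting effluent solids): Q_w = V·X / (θ_c·X_r) = 901.0 × 2250 / (14.1 × 7200) = 19.97 m³/d.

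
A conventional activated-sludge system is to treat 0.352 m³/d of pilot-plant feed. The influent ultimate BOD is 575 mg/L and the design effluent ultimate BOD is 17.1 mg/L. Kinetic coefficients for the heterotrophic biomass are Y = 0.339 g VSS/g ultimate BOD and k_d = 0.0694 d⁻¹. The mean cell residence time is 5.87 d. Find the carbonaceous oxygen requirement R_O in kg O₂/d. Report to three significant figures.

R_O ≈ 0.129 kg O₂/d

Correct the yield for decay: Y_obs = Y/(1 + k_d θ_c) = 0.339 / (1 + 0.0694 × 5.87) = 0.339 / 1.407 = 0.2409.
Q·(S₀ − S) = 0.352 × (575 − 17.1) × 10⁻³ = 0.1964 kg/d removed.
Biomass synthesised: P_X = Y_obs × 0.1964 = 0.04730 kg VSS/d.
Carbonaceous O₂ demand = substrate oxidised − cell-mass equivalent = 0.1964 − 1.42 × 0.04730 = 0.1292 kg O₂/d.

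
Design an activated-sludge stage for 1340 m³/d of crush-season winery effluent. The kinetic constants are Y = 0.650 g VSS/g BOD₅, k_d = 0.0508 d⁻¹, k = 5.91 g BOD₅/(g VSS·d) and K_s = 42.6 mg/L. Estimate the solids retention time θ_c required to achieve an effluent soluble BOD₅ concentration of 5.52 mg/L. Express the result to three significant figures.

θ_c ≈ 2.56 d

From 1/θ_c = Y·k·S/(K_s + S) − k_d: Y·k·S/(K_s+S) = 0.650 × 5.91 × 5.52 / (42.6 + 5.52) = 0.4407 d⁻¹.
Then 1/θ_c = μ − k_d = 0.4407 − 0.0508 = 0.3899 d⁻¹, giving θ_c = 2.565 d.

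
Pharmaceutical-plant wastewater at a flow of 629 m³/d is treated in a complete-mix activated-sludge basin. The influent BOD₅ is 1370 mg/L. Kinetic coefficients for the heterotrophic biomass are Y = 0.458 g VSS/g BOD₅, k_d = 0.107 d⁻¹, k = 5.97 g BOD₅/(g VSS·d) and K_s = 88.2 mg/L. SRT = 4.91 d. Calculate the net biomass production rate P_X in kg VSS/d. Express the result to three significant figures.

P_X ≈ 257 kg VSS/d

From the Monod/SRT balance for a CMAS, S = K_s·(1+k_d θ_c)/[θ_c·(Y k − k_d) − 1] = 88.2 × (1 + 0.107 × 4.91) / [4.91 × (0.458 × 5.97 − 0.107) − 1] = 134.5 / 11.90 = 11.31 mg/L.
Observed yield with endogenous decay: Y_obs = Y / (1 + k_d·θ_c) = 0.458 / (1 + 0.107 × 4.91) = 0.458 / 1.525 = 0.3003 g VSS/g BOD₅.
Substrate removed = Q·(S₀ − S) = 629 m³/d × (1370 − 11.3) g/m³ = 8.55×10^5 g/d = 854.6 kg/d.
Net biomass production P_X = Y_obs × Q·(S₀ − S) = 0.3003 × 854.6 = 256.6 kg VSS/d.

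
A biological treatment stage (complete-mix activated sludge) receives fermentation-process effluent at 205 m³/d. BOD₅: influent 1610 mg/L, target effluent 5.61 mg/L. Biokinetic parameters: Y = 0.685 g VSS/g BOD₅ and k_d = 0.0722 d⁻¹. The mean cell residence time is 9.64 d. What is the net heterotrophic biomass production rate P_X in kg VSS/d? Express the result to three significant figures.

P_X ≈ 133 kg VSS/d

Correct the yield for decay: Y_obs = Y/(1 + k_d θ_c) = 0.685 / (1 + 0.0722 × 9.64) = 0.685 / 1.696 = 0.4039.
Q·(S₀ − S) = 205 × (1610 − 5.61) × 10⁻³ = 328.9 kg/d removed.
So the net sludge growth is P_X = 0.4039 × 328.9 = 132.8 kg VSS/d.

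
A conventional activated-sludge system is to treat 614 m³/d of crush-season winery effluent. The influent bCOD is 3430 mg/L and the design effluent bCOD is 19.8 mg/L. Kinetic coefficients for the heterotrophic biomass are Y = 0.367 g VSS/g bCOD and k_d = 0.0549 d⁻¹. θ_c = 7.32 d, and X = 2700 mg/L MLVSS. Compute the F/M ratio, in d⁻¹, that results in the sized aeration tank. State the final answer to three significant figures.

F/M ≈ 0.525 d⁻¹

Rearranging the biomass balance for a CMAS with decay, V = Y·Q·ΔS·θ_c / [X·(1+k_d θ_c)] = 0.367 × 614 × (3430 − 19.8) × 7.32 / [2700 × (1 + 0.0549 × 7.32)] = 5.63×10^6 / 3785 = 1486 m³.
Food-to-microorganism ratio F/M = Q S₀ / (V X) = 614 × 3430 / (1486 × 2700) = 0.5249 d⁻¹.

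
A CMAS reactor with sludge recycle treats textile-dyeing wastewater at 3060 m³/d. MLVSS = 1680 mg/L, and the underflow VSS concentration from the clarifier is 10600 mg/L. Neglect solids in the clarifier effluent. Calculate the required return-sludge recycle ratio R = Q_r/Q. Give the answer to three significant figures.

Solids balance on the clarifier gives (1+R)X = R·X_r, so R = X/(X_r − X) = 1680 / (10600 − 1680) = 0.1883.

R ≈ 0.188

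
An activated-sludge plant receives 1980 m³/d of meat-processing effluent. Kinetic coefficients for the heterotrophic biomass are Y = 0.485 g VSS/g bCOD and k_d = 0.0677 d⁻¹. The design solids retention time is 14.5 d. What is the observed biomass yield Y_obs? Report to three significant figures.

Y_obs ≈ 0.245 g VSS/g bCOD

Y_obs = Y / (1 + k_d θ_c) = 0.485 / (1 + 0.0677 × 14.5) = 0.485 / 1.982 = 0.2447.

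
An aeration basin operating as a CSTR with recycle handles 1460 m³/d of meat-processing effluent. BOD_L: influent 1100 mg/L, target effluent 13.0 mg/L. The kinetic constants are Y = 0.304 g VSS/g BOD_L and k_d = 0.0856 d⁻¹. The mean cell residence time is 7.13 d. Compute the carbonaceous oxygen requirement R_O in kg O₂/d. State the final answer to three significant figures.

R_O ≈ 1160 kg O₂/d

Y_obs = Y / (1 + k_d θ_c) = 0.304 / (1 + 0.0856 × 7.13) = 0.304 / 1.610 = 0.1888.
Mass of BOD_L removed per day: Q(S₀ − S) = 1460 × 1087 g/m³ = 1587 kg/d.
Biomass synthesised: P_X = Y_obs × 1587 = 299.6 kg VSS/d.
R_O = Q·ΔS − 1.42 P_X = 1587 − 425.4 = 1162 kg O₂/d.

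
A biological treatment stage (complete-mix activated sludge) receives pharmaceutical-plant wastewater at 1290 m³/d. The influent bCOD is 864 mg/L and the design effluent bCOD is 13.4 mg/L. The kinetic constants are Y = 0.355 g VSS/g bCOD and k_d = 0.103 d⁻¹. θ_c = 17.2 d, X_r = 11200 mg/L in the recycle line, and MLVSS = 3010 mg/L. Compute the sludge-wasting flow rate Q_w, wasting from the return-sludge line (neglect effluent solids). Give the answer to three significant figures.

From the SRT design equation V = Y Q (S₀−S) θ_c / [X (1 + k_d θ_c)] = 0.355 × 1290 × (864 − 13.4) × 17.2 / [3010 × (1 + 0.103 × 17.2)] = 6.7×10^6 / 8343 = 803.1 m³.
Wasting from the return line (neglecting effluent solids): Q_w = V·X / (θ_c·X_r) = 803.1 × 3010 / (17.2 × 11200) = 12.55 m³/d.

Q_w ≈ 12.5 m³/d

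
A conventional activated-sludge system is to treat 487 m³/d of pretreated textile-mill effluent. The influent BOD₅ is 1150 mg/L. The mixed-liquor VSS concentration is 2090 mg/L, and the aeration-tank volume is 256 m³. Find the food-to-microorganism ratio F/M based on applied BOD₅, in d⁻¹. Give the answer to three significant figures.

F/M ≈ 1.05 d⁻¹

Food-to-microorganism ratio F/M = Q S₀ / (V X) = 487 × 1150 / (256.0 × 2090) = 1.047 d⁻¹.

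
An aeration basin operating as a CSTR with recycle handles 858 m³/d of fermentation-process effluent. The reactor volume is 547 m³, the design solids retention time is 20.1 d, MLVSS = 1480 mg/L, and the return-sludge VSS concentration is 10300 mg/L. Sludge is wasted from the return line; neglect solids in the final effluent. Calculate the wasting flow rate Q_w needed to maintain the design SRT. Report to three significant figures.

Q_w ≈ 3.91 m³/d

Wasting from the return line (neglecting effluent solids): Q_w = V·X / (θ_c·X_r) = 547.0 × 1480 / (20.1 × 10300) = 3.910 m³/d.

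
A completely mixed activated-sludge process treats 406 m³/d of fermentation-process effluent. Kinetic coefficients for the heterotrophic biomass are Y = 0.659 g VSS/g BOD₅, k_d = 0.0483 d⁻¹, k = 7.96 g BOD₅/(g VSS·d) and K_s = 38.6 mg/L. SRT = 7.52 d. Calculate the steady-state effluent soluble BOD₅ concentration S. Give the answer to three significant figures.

S ≈ 1.38 mg/L

For a completely mixed reactor with recycle the Lawrence–McCarty relation gives S = K_s·(1 + k_d·θ_c) / [θ_c·(Y·k − k_d) − 1] = 38.6 × (1 + 0.0483 × 7.52) / [7.52 × (0.659 × 7.96 − 0.0483) − 1] = 52.62 / 38.08 = 1.382 mg/L.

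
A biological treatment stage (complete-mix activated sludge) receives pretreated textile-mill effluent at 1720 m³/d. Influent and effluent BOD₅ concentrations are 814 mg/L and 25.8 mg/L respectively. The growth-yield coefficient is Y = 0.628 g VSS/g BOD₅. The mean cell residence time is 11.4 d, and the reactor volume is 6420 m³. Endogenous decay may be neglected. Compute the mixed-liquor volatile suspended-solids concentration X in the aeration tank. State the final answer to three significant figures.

Without decay, X = Y Q (S₀−S) θ_c / V = 0.628 × 1720 × (814 − 25.8) × 11.4 / 6420 = 1512 mg/L.

X ≈ 1510 mg/L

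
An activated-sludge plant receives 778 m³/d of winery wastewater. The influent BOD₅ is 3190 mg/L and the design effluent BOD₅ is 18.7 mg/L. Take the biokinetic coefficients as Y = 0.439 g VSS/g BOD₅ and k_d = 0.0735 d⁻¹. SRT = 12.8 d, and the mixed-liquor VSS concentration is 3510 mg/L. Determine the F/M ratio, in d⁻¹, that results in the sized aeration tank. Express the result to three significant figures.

From the SRT design equation V = Y Q (S₀−S) θ_c / [X (1 + k_d θ_c)] = 0.439 × 778 × (3190 − 18.7) × 12.8 / [3510 × (1 + 0.0735 × 12.8)] = 1.39×10^7 / 6812 = 2035 m³.
Food-to-microorganism ratio F/M = Q S₀ / (V X) = 778 × 3190 / (2035 × 3510) = 0.3474 d⁻¹.

F/M ≈ 0.347 d⁻¹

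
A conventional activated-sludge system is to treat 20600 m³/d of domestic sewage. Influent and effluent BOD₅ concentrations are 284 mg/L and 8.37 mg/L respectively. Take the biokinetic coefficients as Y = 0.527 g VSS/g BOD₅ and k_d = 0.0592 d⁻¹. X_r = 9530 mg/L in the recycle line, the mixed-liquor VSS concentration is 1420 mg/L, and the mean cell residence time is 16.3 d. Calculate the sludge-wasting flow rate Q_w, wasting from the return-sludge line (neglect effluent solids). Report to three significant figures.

Q_w ≈ 160 m³/d

From the SRT design equation V = Y Q (S₀−S) θ_c / [X (1 + k_d θ_c)] = 0.527 × 20600 × (284 − 8.37) × 16.3 / [1420 × (1 + 0.0592 × 16.3)] = 4.88×10^7 / 2790 = 17480 m³.
Q_w = (V·X)/(θ_c X_r) = 17480 × 1420 / (16.3 × 9530) = 159.8 m³/d.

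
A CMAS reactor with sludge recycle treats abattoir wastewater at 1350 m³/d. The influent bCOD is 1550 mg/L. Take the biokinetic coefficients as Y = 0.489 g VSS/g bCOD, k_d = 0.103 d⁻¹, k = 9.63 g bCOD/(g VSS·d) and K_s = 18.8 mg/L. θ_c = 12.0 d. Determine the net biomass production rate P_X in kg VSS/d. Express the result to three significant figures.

From the Monod/SRT balance for a CMAS, S = K_s·(1+k_d θ_c)/[θ_c·(Y k − k_d) − 1] = 18.8 × (1 + 0.103 × 12.0) / [12.0 × (0.489 × 9.63 − 0.103) − 1] = 42.04 / 54.27 = 0.7745 mg/L.
The observed yield is Y_obs = Y/(1 + k_d·θ_c) = 0.489 / (1 + 0.103 × 12.0) = 0.489 / 2.236 = 0.2187 g VSS per g bCOD removed.
Mass of bCOD removed per day: Q(S₀ − S) = 1350 × 1549 g/m³ = 2091 kg/d.
Biomass produced: P_X = Y_obs·Q·ΔS = 0.2187 × 2091 ≈ 457.4 kg VSS/d.

P_X ≈ 457 kg VSS/d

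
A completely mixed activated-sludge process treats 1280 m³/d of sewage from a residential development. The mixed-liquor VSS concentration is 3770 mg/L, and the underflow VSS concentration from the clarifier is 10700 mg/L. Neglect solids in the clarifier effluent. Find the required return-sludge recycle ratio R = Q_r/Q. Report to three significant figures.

Solids balance on the clarifier gives (1+R)X = R·X_r, so R = X/(X_r − X) = 3770 / (10700 − 3770) = 0.5440.

R ≈ 0.544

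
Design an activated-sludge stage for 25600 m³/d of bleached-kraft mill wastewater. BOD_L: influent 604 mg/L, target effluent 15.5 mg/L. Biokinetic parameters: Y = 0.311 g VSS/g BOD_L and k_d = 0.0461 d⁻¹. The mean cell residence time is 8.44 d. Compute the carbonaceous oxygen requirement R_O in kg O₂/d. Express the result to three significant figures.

Observed yield with endogenous decay: Y_obs = Y / (1 + k_d·θ_c) = 0.311 / (1 + 0.0461 × 8.44) = 0.311 / 1.389 = 0.2239 g VSS/g BOD_L.
Mass of BOD_L removed per day: Q(S₀ − S) = 25600 × 588.5 g/m³ = 15066 kg/d.
Biomass synthesised: P_X = Y_obs × 15066 = 3373 kg VSS/d.
R_O = Q·ΔS − 1.42 P_X = 15066 − 4790 = 10276 kg O₂/d.

R_O ≈ 10300 kg O₂/d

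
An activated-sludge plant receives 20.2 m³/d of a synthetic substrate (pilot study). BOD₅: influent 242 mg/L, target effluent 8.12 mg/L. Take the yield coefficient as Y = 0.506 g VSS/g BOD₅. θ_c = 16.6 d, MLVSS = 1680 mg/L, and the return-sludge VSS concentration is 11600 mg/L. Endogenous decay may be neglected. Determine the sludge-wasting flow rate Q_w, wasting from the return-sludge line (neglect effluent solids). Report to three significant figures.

V·X = Y·Q·ΔS·θ_c gives V = 0.506 × 20.2 × (242 − 8.12) × 16.6 / 1680 = 23.62 m³.
Wasting from the return line (neglecting effluent solids): Q_w = V·X / (θ_c·X_r) = 23.62 × 1680 / (16.6 × 11600) = 0.2061 m³/d.

Q_w ≈ 0.206 m³/d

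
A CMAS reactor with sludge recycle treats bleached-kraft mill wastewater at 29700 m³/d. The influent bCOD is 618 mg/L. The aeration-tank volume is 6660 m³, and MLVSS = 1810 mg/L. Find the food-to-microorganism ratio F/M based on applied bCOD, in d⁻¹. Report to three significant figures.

F/M ≈ 1.52 d⁻¹

F/M = Q·S₀ / (V·X) = 29700 × 618 / (6660 × 1810) = 1.523 g bCOD·(g VSS·d)⁻¹.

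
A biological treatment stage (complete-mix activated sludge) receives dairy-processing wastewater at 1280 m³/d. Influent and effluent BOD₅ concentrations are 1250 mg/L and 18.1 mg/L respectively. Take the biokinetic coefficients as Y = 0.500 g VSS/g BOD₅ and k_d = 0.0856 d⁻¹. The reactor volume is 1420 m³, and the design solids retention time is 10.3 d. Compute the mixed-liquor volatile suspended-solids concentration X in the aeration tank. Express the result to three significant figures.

X = Y·Q·ΔS·θ_c / [V·(1 + k_d θ_c)] = 0.500 × 1280 × (1250 − 18.1) × 10.3 / [1420 × (1 + 0.0856 × 10.3)] = 3039 mg/L.

X ≈ 3040 mg/L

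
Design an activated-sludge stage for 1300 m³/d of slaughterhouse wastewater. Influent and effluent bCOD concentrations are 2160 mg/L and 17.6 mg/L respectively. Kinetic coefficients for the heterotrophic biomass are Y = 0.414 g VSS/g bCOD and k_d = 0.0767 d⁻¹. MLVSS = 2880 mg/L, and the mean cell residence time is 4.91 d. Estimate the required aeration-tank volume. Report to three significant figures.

Rearranging the biomass balance for a CMAS with decay, V = Y·Q·ΔS·θ_c / [X·(1+k_d θ_c)] = 0.414 × 1300 × (2160 − 17.6) × 4.91 / [2880 × (1 + 0.0767 × 4.91)] = 5.66×10^6 / 3965 = 1428 m³.

V ≈ 1430 m³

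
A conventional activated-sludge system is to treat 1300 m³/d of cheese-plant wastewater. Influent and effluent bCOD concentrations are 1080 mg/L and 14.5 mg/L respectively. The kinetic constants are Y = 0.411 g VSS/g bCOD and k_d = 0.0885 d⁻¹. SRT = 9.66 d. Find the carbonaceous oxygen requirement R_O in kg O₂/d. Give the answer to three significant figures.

R_O ≈ 949 kg O₂/d

Correct the yield for decay: Y_obs = Y/(1 + k_d θ_c) = 0.411 / (1 + 0.0885 × 9.66) = 0.411 / 1.855 = 0.2216.
ΔS = 1080 − 14.5 = 1066 mg/L, so the substrate removal rate is 1300 × 1066/1000 = 1385 kg bCOD/d.
P_X = Y_obs·Q·(S₀ − S) = 0.2216 × 1385 = 306.9 kg VSS/d.
Carbonaceous O₂ demand = substrate oxidised − cell-mass equivalent = 1385 − 1.42 × 306.9 = 949.3 kg O₂/d.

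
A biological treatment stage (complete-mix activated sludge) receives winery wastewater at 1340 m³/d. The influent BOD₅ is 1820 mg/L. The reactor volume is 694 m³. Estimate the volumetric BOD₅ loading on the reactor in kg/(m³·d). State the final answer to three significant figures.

L_v ≈ 3.51 kg BOD₅/(m³·d)

Volumetric loading L_v = Q·S₀ / V = 1340 × 1820 g/m³ / 694.0 m³ = 3514 g/(m³·d) = 3.514 kg BOD₅/(m³·d).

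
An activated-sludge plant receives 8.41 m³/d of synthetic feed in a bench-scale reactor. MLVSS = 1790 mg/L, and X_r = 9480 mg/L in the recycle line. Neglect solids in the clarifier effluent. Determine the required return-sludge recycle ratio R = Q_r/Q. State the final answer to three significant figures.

R = Q_r/Q = X/(X_r − X) = 1790 / (9480 − 1790) = 0.2328.

R ≈ 0.233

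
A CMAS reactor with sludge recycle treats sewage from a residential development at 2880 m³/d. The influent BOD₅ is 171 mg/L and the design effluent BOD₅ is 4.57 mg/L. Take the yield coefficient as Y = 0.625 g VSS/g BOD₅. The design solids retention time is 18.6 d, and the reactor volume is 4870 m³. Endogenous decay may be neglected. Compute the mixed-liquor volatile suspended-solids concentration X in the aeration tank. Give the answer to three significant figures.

X ≈ 1140 mg/L

From V·X = Y·Q·(S₀ − S)·θ_c (decay neglected): X = 0.625 × 2880 × (171 − 4.57) × 18.6 / 4870 = 1144 mg/L.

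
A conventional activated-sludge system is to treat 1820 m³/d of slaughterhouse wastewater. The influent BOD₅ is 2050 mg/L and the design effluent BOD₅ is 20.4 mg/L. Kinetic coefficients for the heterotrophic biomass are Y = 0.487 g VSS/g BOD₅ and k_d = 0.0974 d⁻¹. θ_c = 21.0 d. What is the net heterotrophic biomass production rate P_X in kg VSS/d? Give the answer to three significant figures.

Y_obs = Y / (1 + k_d θ_c) = 0.487 / (1 + 0.0974 × 21.0) = 0.487 / 3.045 = 0.1599.
Mass of BOD₅ removed per day: Q(S₀ − S) = 1820 × 2030 g/m³ = 3694 kg/d.
Biomass produced: P_X = Y_obs·Q·ΔS = 0.1599 × 3694 ≈ 590.7 kg VSS/d.

P_X ≈ 591 kg VSS/d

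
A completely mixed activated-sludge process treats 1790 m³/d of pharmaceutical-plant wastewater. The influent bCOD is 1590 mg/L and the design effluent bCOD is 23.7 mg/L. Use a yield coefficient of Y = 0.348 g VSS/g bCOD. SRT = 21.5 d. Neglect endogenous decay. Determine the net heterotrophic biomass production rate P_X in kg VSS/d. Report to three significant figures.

P_X ≈ 976 kg VSS/d

No decay correction is needed, so Y_obs = Y = 0.348.
ΔS = 1590 − 23.7 = 1566 mg/L, so the substrate removal rate is 1790 × 1566/1000 = 2804 kg bCOD/d.
So the net sludge growth is P_X = 0.3480 × 2804 = 975.7 kg VSS/d.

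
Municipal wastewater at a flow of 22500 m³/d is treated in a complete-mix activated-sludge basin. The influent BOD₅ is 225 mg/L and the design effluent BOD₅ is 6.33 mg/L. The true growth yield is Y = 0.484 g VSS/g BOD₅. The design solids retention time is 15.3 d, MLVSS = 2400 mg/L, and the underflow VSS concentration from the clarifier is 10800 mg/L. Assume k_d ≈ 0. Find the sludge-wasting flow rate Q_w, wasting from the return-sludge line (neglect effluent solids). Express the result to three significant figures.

Q_w ≈ 220 m³/d

With k_d = 0 the design equation reduces to V = Y Q (S₀−S) θ_c / X = 0.484 × 22500 × (225 − 6.33) × 15.3 / 2400 = 15181 m³.
Wasting from the return line (neglecting effluent solids): Q_w = V·X / (θ_c·X_r) = 15181 × 2400 / (15.3 × 10800) = 220.5 m³/d.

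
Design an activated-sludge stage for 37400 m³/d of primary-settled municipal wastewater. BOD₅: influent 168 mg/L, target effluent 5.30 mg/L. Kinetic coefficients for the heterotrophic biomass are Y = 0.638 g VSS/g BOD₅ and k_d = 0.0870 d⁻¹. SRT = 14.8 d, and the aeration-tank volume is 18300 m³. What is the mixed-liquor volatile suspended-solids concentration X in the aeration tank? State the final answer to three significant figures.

X ≈ 1370 mg/L

X = Y·Q·ΔS·θ_c / [V·(1 + k_d θ_c)] = 0.638 × 37400 × (168 − 5.30) × 14.8 / [18300 × (1 + 0.0870 × 14.8)] = 1372 mg/L.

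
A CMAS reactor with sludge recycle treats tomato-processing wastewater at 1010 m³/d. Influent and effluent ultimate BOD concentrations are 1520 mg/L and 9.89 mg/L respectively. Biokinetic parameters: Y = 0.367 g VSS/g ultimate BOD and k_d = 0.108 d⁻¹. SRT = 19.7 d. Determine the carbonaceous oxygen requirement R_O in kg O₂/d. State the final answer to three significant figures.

The observed yield is Y_obs = Y/(1 + k_d·θ_c) = 0.367 / (1 + 0.108 × 19.7) = 0.367 / 3.128 = 0.1173 g VSS per g ultimate BOD removed.
Mass of ultimate BOD removed per day: Q(S₀ − S) = 1010 × 1510 g/m³ = 1525 kg/d.
Biomass synthesised: P_X = Y_obs × 1525 = 179.0 kg VSS/d.
Carbonaceous O₂ demand = substrate oxidised − cell-mass equivalent = 1525 − 1.42 × 179.0 = 1271 kg O₂/d.

R_O ≈ 1270 kg O₂/d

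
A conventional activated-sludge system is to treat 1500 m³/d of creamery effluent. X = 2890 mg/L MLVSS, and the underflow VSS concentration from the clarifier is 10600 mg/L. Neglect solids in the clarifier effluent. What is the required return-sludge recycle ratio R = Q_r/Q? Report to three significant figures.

R ≈ 0.375

Solids balance on the clarifier gives (1+R)X = R·X_r, so R = X/(X_r − X) = 2890 / (10600 − 2890) = 0.3748.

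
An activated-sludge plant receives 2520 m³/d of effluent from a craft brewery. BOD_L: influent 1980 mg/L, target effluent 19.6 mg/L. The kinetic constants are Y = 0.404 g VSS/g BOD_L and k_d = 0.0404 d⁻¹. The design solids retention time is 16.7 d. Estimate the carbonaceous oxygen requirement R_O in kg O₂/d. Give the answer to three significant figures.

R_O ≈ 3250 kg O₂/d

Y_obs = Y / (1 + k_d θ_c) = 0.404 / (1 + 0.0404 × 16.7) = 0.404 / 1.675 = 0.2412.
ΔS = 1980 − 19.6 = 1960 mg/L, so the substrate removal rate is 2520 × 1960/1000 = 4940 kg BOD_L/d.
P_X = Y_obs·Q·(S₀ − S) = 0.2412 × 4940 = 1192 kg VSS/d.
Carbonaceous O₂ demand = substrate oxidised − cell-mass equivalent = 4940 − 1.42 × 1192 = 3248 kg O₂/d.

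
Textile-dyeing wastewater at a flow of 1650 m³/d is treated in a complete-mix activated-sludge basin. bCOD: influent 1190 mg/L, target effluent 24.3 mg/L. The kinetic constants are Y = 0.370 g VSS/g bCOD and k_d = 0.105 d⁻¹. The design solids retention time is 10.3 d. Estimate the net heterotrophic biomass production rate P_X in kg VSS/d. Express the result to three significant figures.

The observed yield is Y_obs = Y/(1 + k_d·θ_c) = 0.370 / (1 + 0.105 × 10.3) = 0.370 / 2.082 = 0.1778 g VSS per g bCOD removed.
Substrate removed = Q·(S₀ − S) = 1650 m³/d × (1190 − 24.3) g/m³ = 1.92×10^6 g/d = 1923 kg/d.
P_X = Y_obs · Q(S₀ − S) = 0.1778 × 1923 = 341.9 kg VSS/d.

P_X ≈ 342 kg VSS/d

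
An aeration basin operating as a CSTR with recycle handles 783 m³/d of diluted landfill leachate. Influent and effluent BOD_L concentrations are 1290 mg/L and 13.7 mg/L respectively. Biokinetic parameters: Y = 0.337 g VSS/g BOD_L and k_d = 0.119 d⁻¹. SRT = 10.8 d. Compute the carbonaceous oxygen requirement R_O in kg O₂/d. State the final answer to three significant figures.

Y_obs = Y / (1 + k_d θ_c) = 0.337 / (1 + 0.119 × 10.8) = 0.337 / 2.285 = 0.1475.
Mass of BOD_L removed per day: Q(S₀ − S) = 783 × 1276 g/m³ = 999.3 kg/d.
Net sludge production P_X = 0.1475 × 999.3 = 147.4 kg VSS/d.
Carbonaceous O₂ demand = substrate oxidised − cell-mass equivalent = 999.3 − 1.42 × 147.4 = 790.1 kg O₂/d.

R_O ≈ 790 kg O₂/d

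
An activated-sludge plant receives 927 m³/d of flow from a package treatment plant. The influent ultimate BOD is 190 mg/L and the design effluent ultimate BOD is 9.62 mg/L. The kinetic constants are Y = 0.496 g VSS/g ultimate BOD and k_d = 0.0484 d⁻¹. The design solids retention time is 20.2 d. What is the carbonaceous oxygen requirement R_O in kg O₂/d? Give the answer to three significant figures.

Y_obs = Y / (1 + k_d θ_c) = 0.496 / (1 + 0.0484 × 20.2) = 0.496 / 1.978 = 0.2508.
Q·(S₀ − S) = 927 × (190 − 9.62) × 10⁻³ = 167.2 kg/d removed.
P_X = Y_obs·Q·(S₀ − S) = 0.2508 × 167.2 = 41.94 kg VSS/d.
R_O = Q·(S₀ − S) − 1.42·P_X = 167.2 − 1.42 × 41.94 = 107.7 kg O₂/d.

R_O ≈ 108 kg O₂/d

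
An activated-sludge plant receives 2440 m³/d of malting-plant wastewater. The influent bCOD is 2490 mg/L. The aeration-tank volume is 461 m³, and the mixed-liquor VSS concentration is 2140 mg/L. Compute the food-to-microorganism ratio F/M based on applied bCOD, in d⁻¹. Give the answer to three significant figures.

F/M = applied load / biomass = Q·S₀/(V·X) = 2440 × 2490 / (461.0 × 2140) = 6.158 d⁻¹.

F/M ≈ 6.16 d⁻¹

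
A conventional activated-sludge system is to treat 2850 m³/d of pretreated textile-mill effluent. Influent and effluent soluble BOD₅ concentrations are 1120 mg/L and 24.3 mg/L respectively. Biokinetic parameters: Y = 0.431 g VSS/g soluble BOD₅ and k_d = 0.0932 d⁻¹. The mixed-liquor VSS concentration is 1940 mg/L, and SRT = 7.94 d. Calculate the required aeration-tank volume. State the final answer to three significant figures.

Rearranging the biomass balance for a CMAS with decay, V = Y·Q·ΔS·θ_c / [X·(1+k_d θ_c)] = 0.431 × 2850 × (1120 − 24.3) × 7.94 / [1940 × (1 + 0.0932 × 7.94)] = 1.07×10^7 / 3376 = 3166 m³.

V ≈ 3170 m³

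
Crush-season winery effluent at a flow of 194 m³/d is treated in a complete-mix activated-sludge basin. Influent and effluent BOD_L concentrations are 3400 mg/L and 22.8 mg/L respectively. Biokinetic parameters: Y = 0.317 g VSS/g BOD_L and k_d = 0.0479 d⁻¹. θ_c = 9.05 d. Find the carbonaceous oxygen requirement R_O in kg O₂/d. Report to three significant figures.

R_O ≈ 449 kg O₂/d

The observed yield is Y_obs = Y/(1 + k_d·θ_c) = 0.317 / (1 + 0.0479 × 9.05) = 0.317 / 1.433 = 0.2211 g VSS per g BOD_L removed.
ΔS = 3400 − 22.8 = 3377 mg/L, so the substrate removal rate is 194 × 3377/1000 = 655.2 kg BOD_L/d.
Net sludge production P_X = 0.2211 × 655.2 = 144.9 kg VSS/d.
R_O = Q·ΔS − 1.42 P_X = 655.2 − 205.7 = 449.4 kg O₂/d.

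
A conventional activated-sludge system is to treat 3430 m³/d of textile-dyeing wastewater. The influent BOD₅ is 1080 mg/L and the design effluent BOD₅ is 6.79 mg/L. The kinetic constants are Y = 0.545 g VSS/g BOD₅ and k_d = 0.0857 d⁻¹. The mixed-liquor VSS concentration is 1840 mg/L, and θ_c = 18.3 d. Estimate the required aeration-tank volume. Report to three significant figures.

V ≈ 7770 m³

From the SRT design equation V = Y Q (S₀−S) θ_c / [X (1 + k_d θ_c)] = 0.545 × 3430 × (1080 − 6.79) × 18.3 / [1840 × (1 + 0.0857 × 18.3)] = 3.67×10^7 / 4726 = 7769 m³.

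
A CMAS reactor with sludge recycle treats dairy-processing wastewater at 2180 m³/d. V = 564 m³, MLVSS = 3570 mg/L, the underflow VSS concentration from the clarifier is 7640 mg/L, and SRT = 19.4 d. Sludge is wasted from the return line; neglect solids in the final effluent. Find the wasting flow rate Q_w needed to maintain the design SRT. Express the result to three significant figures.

Q_w ≈ 13.6 m³/d

θ_c = V·X/(Q_w·X_r) when wasting from the recycle, so Q_w = V·X/(θ_c·X_r) = 564.0 × 3570 / (19.4 × 7640) = 13.58 m³/d.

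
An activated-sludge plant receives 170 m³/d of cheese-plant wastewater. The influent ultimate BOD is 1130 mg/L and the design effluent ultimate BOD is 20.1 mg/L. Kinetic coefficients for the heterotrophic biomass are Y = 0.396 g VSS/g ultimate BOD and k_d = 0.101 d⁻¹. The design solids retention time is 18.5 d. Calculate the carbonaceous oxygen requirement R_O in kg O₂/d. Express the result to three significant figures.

Y_obs = Y / (1 + k_d θ_c) = 0.396 / (1 + 0.101 × 18.5) = 0.396 / 2.869 = 0.1381.
Mass of ultimate BOD removed per day: Q(S₀ − S) = 170 × 1110 g/m³ = 188.7 kg/d.
Net sludge production P_X = 0.1381 × 188.7 = 26.05 kg VSS/d.
R_O = Q·ΔS − 1.42 P_X = 188.7 − 36.99 = 151.7 kg O₂/d.

R_O ≈ 152 kg O₂/d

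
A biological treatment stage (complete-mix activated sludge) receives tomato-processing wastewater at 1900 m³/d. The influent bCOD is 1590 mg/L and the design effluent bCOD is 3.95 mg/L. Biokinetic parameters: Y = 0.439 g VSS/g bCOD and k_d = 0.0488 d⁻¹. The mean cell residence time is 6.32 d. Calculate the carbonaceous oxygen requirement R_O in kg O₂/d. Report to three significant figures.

The observed yield is Y_obs = Y/(1 + k_d·θ_c) = 0.439 / (1 + 0.0488 × 6.32) = 0.439 / 1.308 = 0.3355 g VSS per g bCOD removed.
Substrate removed = Q·(S₀ − S) = 1900 m³/d × (1590 − 3.95) g/m³ = 3.01×10^6 g/d = 3013 kg/d.
P_X = Y_obs·Q·(S₀ − S) = 0.3355 × 3013 = 1011 kg VSS/d.
Carbonaceous O₂ demand = substrate oxidised − cell-mass equivalent = 3013 − 1.42 × 1011 = 1578 kg O₂/d.

R_O ≈ 1580 kg O₂/d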